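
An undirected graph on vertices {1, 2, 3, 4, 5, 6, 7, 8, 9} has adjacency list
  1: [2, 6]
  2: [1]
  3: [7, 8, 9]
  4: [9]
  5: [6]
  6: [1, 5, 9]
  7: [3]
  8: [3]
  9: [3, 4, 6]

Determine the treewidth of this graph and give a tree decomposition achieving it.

The largest bag has 2 vertices, giving width 1; this decomposition certifies tw(G) ≤ 1. Since G has at least one edge (e.g. 3–8), it is not an edgeless graph, so tw(G) ≥ 1. Hence tw(G) = 1 exactly.

Treewidth 1.
Bags: B1 = {3, 8}  B2 = {3, 9}  B3 = {6, 9}  B4 = {3, 7}  B5 = {5, 6}  B6 = {1, 6}  B7 = {1, 2}  B8 = {4, 9}
Tree: B1–B2, B2–B3, B2–B4, B3–B5, B3–B6, B6–B7, B3–B8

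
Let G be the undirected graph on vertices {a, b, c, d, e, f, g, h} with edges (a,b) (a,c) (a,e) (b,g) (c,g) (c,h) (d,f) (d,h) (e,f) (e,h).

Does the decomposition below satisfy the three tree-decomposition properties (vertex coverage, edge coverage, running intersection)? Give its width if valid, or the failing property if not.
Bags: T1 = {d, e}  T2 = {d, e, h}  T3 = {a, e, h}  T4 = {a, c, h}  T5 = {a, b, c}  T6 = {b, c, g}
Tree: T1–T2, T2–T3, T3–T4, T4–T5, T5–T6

A tree decomposition must satisfy three properties: every vertex lies in some bag; for every edge, both endpoints lie together in some bag; and for every vertex, the bags containing it form a connected subtree. Here vertex f appears in no bag, so the decomposition is invalid.

No — vertex f appears in no bag.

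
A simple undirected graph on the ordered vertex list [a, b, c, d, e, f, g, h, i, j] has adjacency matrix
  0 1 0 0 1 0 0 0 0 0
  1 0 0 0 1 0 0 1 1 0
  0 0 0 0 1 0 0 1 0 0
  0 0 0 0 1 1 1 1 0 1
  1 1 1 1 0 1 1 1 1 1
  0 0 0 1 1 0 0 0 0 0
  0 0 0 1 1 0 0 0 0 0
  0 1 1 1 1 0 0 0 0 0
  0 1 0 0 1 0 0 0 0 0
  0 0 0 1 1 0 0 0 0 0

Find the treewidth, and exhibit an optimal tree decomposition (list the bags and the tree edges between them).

Each bag holds 3 vertices, so the decomposition has width 2, which upper-bounds the treewidth. For the lower bound, the 3 vertices {d, e, g} are pairwise adjacent, and any tree decomposition puts a clique entirely inside one bag — forcing width ≥ 2. Combining the bounds, tw(G) = 2.

Treewidth 2.
Bags: B1 = {b, e, h}  B2 = {b, e, i}  B3 = {a, b, e}  B4 = {d, e, h}  B5 = {c, e, h}  B6 = {d, e, j}  B7 = {d, e, g}  B8 = {d, e, f}
Tree: B1–B2, B2–B3, B1–B4, B4–B5, B4–B6, B6–B7, B4–B8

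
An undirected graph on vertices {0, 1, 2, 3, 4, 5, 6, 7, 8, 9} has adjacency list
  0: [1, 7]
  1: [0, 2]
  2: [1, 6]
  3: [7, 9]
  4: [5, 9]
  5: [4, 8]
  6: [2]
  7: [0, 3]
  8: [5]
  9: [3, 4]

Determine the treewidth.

A width-1 tree decomposition is:
Bags: B1 = {5, 8}  B2 = {4, 5}  B3 = {4, 9}  B4 = {3, 9}  B5 = {3, 7}  B6 = {0, 7}  B7 = {0, 1}  B8 = {1, 2}  B9 = {2, 6}
Tree: B1–B2, B2–B3, B3–B4, B4–B5, B5–B6, B6–B7, B7–B8, B8–B9
Every bag has size at most 2, so the width is 2 − 1 = 1 and tw(G) ≤ 1. Any graph with an edge has treewidth ≥ 1, and G has the edge 8–5. Hence tw(G) = 1 exactly.

1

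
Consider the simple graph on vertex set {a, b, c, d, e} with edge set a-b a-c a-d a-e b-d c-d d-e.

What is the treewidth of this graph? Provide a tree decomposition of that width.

Treewidth 2.
Bags: B1 = {a, b, d}  B2 = {a, d, e}  B3 = {a, c, d}
Tree: B1–B2, B2–B3

The largest bag has 3 vertices, giving width 2; this decomposition certifies tw(G) ≤ 2. On the other hand G contains the 3-clique {a, d, e}. A clique must lie in a single bag of any decomposition, so no decomposition can have width below 2. Combining the bounds, tw(G) = 2.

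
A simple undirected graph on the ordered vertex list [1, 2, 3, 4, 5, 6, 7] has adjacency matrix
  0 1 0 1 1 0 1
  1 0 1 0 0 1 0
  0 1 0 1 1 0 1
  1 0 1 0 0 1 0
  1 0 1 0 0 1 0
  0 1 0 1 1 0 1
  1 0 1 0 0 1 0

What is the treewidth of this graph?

3

A width-3 tree decomposition is:
Bags: B1 = {1, 2, 3, 6}  B2 = {1, 3, 4, 6}  B3 = {1, 3, 5, 6}  B4 = {1, 3, 6, 7}
Tree: B1–B2, B2–B3, B3–B4
Each bag holds 4 vertices, so the decomposition has width 3, which upper-bounds the treewidth. For the lower bound: the 4 vertex sets {2,3}, {1,4}, {6}, {5} are disjoint, each induces a connected subgraph, and every pair is joined by at least one edge of G. Contracting each set to a single vertex therefore yields K_{4} as a minor, and since treewidth is minor-monotone, tw(G) ≥ tw(K_{4}) = 3. Combining the bounds, tw(G) = 3.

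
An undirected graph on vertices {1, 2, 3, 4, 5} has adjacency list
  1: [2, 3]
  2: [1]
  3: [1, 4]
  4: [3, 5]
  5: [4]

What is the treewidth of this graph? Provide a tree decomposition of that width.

The largest bag has 2 vertices, giving width 1; this decomposition certifies tw(G) ≤ 1. Any graph with an edge has treewidth ≥ 1, and G has the edge 5–4. Combining the bounds, tw(G) = 1.

Treewidth 1.
One optimal decomposition is:
Bags: B1 = {4, 5}  B2 = {3, 4}  B3 = {1, 3}  B4 = {1, 2}
Tree: B1–B2, B2–B3, B3–B4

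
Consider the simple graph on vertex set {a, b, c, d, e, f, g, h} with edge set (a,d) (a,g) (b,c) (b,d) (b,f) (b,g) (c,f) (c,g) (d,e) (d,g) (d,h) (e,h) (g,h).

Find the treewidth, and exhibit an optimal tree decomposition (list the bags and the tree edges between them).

Treewidth 2.
Bags: B1 = {a, d, g}  B2 = {d, g, h}  B3 = {b, d, g}  B4 = {b, c, g}  B5 = {b, c, f}  B6 = {d, e, h}
Tree: B1–B2, B2–B3, B3–B4, B4–B5, B2–B6

The largest bag has 3 vertices, giving width 2; this decomposition certifies tw(G) ≤ 2. For the lower bound, the 3 vertices {d, g, h} are pairwise adjacent, and any tree decomposition puts a clique entirely inside one bag — forcing width ≥ 2. Hence tw(G) = 2 exactly.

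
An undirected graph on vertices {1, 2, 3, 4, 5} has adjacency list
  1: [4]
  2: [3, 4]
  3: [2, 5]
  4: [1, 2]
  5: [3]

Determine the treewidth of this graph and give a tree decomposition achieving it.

Treewidth 1.
One optimal decomposition is:
Bags: B1 = {3, 5}  B2 = {2, 3}  B3 = {2, 4}  B4 = {1, 4}
Tree: B1–B2, B2–B3, B3–B4

Each bag holds 2 vertices, so the decomposition has width 1, which upper-bounds the treewidth. Any graph with an edge has treewidth ≥ 1, and G has the edge 5–3. Therefore the treewidth is 1.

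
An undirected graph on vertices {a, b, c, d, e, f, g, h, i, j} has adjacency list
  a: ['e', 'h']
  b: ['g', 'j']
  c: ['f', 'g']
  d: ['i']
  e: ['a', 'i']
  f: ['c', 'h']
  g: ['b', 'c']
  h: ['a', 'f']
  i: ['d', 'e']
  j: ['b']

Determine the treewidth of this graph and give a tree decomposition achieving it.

Every bag has size at most 2, so the width is 2 − 1 = 1 and tw(G) ≤ 1. Since G has at least one edge (e.g. j–b), it is not an edgeless graph, so tw(G) ≥ 1. Therefore the treewidth is 1.

Treewidth 1.
Bags: B1 = {b, j}  B2 = {b, g}  B3 = {c, g}  B4 = {c, f}  B5 = {f, h}  B6 = {a, h}  B7 = {a, e}  B8 = {e, i}  B9 = {d, i}
Tree: B1–B2, B2–B3, B3–B4, B4–B5, B5–B6, B6–B7, B7–B8, B8–B9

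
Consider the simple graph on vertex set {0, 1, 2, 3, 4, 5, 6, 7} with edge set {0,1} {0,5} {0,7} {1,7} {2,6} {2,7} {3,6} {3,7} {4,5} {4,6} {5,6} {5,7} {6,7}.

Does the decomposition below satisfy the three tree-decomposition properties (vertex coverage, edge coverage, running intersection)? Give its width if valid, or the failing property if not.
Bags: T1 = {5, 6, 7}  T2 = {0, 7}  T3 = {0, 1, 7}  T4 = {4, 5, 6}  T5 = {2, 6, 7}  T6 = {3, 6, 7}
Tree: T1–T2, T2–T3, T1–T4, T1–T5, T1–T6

A tree decomposition must satisfy three properties: every vertex lies in some bag; for every edge, both endpoints lie together in some bag; and for every vertex, the bags containing it form a connected subtree. Here edge (5,0) lies in no bag, so the decomposition is invalid.

No — edge (5,0) lies in no bag.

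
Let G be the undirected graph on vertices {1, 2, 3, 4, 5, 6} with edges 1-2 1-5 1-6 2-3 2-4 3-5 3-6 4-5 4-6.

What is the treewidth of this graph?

3

A width-3 tree decomposition is:
Bags: B1 = {1, 2, 5, 6}  B2 = {2, 4, 5, 6}  B3 = {2, 3, 5, 6}
Tree: B1–B2, B2–B3
Every bag has size at most 4, so the width is 4 − 1 = 3 and tw(G) ≤ 3. For the lower bound: the 4 vertex sets {1,6}, {4,5}, {2}, {3} are disjoint, each induces a connected subgraph, and every pair is joined by at least one edge of G. Contracting each set to a single vertex therefore yields K_{4} as a minor, and since treewidth is minor-monotone, tw(G) ≥ tw(K_{4}) = 3. Hence tw(G) = 3 exactly.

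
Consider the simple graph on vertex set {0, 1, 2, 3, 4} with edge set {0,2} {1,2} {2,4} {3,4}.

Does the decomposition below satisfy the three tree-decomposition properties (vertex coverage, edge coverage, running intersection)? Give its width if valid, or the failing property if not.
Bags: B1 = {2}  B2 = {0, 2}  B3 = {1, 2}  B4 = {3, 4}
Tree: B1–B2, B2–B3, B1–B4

No — edge (4,2) lies in no bag.

A tree decomposition must satisfy three properties: every vertex lies in some bag; for every edge, both endpoints lie together in some bag; and for every vertex, the bags containing it form a connected subtree. Here edge (4,2) lies in no bag, so the decomposition is invalid.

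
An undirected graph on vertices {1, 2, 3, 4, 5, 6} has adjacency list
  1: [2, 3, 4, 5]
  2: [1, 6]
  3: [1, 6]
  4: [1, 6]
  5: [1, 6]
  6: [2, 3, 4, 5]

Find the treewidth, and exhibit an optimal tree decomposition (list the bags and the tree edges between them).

Treewidth 2.
One such decomposition:
Bags: B1 = {1, 5, 6}  B2 = {1, 4, 6}  B3 = {1, 3, 6}  B4 = {1, 2, 6}
Tree: B1–B2, B2–B3, B3–B4

Each bag holds 3 vertices, so the decomposition has width 2, which upper-bounds the treewidth. The edges 5–6–4–1–5 form a cycle, so G is not a tree and its treewidth is at least 2. Hence tw(G) = 2 exactly.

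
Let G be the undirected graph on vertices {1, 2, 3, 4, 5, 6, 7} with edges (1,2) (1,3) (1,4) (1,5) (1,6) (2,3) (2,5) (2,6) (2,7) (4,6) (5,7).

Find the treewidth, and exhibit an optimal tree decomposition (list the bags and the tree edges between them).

Treewidth 2.
One optimal decomposition is:
Bags: B1 = {1, 2, 6}  B2 = {1, 2, 5}  B3 = {1, 4, 6}  B4 = {2, 5, 7}  B5 = {1, 2, 3}
Tree: B1–B2, B1–B3, B2–B4, B1–B5

Each bag holds 3 vertices, so the decomposition has width 2, which upper-bounds the treewidth. On the other hand G contains the 3-clique {1, 2, 3}. A clique must lie in a single bag of any decomposition, so no decomposition can have width below 2. Hence tw(G) = 2 exactly.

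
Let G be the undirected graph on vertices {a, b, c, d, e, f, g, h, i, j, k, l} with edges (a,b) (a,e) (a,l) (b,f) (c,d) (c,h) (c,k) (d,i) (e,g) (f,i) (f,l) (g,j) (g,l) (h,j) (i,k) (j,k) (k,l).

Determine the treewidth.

A width-3 tree decomposition is:
Bags: B1 = {a, b, e, g}  B2 = {a, b, g, l}  B3 = {b, f, g, l}  B4 = {f, g, j, l}  B5 = {f, j, k, l}  B6 = {f, i, j, k}  B7 = {h, i, j, k}  B8 = {c, h, i, k}  B9 = {c, d, h, i}
Tree: B1–B2, B2–B3, B3–B4, B4–B5, B5–B6, B6–B7, B7–B8, B8–B9
The largest bag has 4 vertices, giving width 3; this decomposition certifies tw(G) ≤ 3. For the lower bound: the 4 vertex sets {a,b,e}, {g}, {l}, {f,i,j,k} are disjoint, each induces a connected subgraph, and every pair is joined by at least one edge of G. Contracting each set to a single vertex therefore yields K_{4} as a minor, and since treewidth is minor-monotone, tw(G) ≥ tw(K_{4}) = 3. Combining the bounds, tw(G) = 3.

3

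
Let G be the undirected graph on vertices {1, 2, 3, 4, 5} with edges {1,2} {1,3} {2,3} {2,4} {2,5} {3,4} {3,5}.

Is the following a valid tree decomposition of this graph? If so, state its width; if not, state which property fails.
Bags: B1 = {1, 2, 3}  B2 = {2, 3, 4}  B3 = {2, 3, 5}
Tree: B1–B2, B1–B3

Yes; width 2.

Every vertex of G appears in some bag (union = {1, 2, 3, 4, 5}); every edge is covered by a bag; and for each vertex v the set of bags containing v is connected in the bag tree. The decomposition is therefore valid. The largest bag has 3 vertices, so the width is 2.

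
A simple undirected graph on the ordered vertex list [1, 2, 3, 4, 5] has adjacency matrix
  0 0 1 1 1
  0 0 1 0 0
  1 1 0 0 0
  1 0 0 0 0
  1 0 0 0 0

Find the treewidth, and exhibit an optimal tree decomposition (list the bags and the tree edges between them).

The largest bag has 2 vertices, giving width 1; this decomposition certifies tw(G) ≤ 1. G has an edge, so its treewidth is at least 1. Hence tw(G) = 1 exactly.

Treewidth 1.
Bags: B1 = {2, 3}  B2 = {1, 3}  B3 = {1, 4}  B4 = {1, 5}
Tree: B1–B2, B2–B3, B2–B4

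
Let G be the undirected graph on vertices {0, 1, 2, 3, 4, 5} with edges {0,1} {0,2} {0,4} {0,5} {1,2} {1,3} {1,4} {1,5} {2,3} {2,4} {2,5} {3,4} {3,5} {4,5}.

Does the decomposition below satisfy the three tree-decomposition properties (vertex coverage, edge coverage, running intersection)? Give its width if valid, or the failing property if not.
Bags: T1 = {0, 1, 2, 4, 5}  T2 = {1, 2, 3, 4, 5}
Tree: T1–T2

Yes; width 4.

Vertex coverage: the bags together contain {0, 1, 2, 3, 4, 5}, the full vertex set. Edge coverage: each edge of G has both endpoints in at least one bag. Running intersection: for every vertex, the bags containing it form a connected subtree. All three properties hold, so this is a valid tree decomposition of width max|bag| − 1 = 4, and hence tw(G) ≤ 4.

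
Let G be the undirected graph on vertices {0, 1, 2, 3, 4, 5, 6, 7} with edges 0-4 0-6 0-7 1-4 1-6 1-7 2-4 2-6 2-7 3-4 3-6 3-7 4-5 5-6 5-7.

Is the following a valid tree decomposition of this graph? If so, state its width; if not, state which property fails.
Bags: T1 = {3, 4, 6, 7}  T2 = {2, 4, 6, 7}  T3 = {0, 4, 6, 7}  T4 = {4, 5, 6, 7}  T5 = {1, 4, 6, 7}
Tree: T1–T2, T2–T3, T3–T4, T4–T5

Checking the three conditions: (i) the bags cover all of {0, 1, 2, 3, 4, 5, 6, 7}; (ii) for each edge, some bag contains both endpoints; (iii) the bags containing any fixed vertex form a subtree. All hold, so the decomposition is valid with width 4 − 1 = 3.

Yes; width 3.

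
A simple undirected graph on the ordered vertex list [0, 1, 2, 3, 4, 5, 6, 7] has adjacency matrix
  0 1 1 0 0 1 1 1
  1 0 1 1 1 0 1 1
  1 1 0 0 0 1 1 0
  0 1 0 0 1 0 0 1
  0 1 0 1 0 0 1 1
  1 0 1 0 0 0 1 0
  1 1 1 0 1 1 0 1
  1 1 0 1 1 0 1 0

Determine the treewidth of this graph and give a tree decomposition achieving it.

The largest bag has 4 vertices, giving width 3; this decomposition certifies tw(G) ≤ 3. On the other hand G contains the 4-clique {1, 3, 4, 7}. A clique must lie in a single bag of any decomposition, so no decomposition can have width below 3. The upper and lower bounds meet at 3, so that is the treewidth.

Treewidth 3.
One optimal decomposition is:
Bags: B1 = {0, 1, 6, 7}  B2 = {0, 1, 2, 6}  B3 = {0, 2, 5, 6}  B4 = {1, 4, 6, 7}  B5 = {1, 3, 4, 7}
Tree: B1–B2, B2–B3, B1–B4, B4–B5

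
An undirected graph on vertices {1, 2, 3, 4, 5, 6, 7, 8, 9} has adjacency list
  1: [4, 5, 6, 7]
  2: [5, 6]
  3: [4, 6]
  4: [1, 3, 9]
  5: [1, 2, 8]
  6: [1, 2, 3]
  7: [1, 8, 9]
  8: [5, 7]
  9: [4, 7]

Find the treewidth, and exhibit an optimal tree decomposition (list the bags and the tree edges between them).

Treewidth 3.
One optimal decomposition is:
Bags: B1 = {3, 4, 7, 9}  B2 = {1, 3, 4, 7}  B3 = {1, 3, 6, 7}  B4 = {1, 6, 7, 8}  B5 = {1, 5, 6, 8}  B6 = {2, 5, 6, 8}
Tree: B1–B2, B2–B3, B3–B4, B4–B5, B5–B6

Every bag has size at most 4, so the width is 4 − 1 = 3 and tw(G) ≤ 3. For the lower bound: the 4 vertex sets {3,4,9}, {7}, {1}, {2,5,6,8} are disjoint, each induces a connected subgraph, and every pair is joined by at least one edge of G. Contracting each set to a single vertex therefore yields K_{4} as a minor, and since treewidth is minor-monotone, tw(G) ≥ tw(K_{4}) = 3. Therefore the treewidth is 3.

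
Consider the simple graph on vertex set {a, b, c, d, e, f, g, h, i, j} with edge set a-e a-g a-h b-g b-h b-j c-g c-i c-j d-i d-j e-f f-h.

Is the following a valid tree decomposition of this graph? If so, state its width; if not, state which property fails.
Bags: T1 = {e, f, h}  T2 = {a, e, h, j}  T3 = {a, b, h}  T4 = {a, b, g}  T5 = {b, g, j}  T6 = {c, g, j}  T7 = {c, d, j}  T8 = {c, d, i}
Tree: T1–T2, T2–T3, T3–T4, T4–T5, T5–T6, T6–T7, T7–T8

No — bags containing vertex j are not connected in the tree.

A tree decomposition must satisfy three properties: every vertex lies in some bag; for every edge, both endpoints lie together in some bag; and for every vertex, the bags containing it form a connected subtree. Here bags containing vertex j are not connected in the tree, so the decomposition is invalid.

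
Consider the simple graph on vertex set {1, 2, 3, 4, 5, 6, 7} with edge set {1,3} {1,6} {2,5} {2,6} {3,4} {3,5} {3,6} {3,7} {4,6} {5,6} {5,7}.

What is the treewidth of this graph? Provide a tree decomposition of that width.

Treewidth 2.
One optimal decomposition is:
Bags: B1 = {3, 5, 6}  B2 = {2, 5, 6}  B3 = {3, 5, 7}  B4 = {3, 4, 6}  B5 = {1, 3, 6}
Tree: B1–B2, B1–B3, B1–B4, B1–B5

Each bag holds 3 vertices, so the decomposition has width 2, which upper-bounds the treewidth. On the other hand G contains the 3-clique {2, 5, 6}. A clique must lie in a single bag of any decomposition, so no decomposition can have width below 2. Combining the bounds, tw(G) = 2.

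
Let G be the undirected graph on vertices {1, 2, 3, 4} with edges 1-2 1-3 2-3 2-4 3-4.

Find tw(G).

A width-2 tree decomposition is:
Bags: B1 = {2, 3, 4}  B2 = {1, 2, 3}
Tree: B1–B2
Every bag has size at most 3, so the width is 3 − 1 = 2 and tw(G) ≤ 2. For the lower bound, the 3 vertices {1, 2, 3} are pairwise adjacent, and any tree decomposition puts a clique entirely inside one bag — forcing width ≥ 2. Therefore the treewidth is 2.

2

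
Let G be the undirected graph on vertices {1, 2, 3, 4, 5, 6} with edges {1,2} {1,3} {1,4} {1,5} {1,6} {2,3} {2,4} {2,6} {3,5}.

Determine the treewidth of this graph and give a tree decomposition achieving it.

Treewidth 2.
One such decomposition:
Bags: B1 = {1, 2, 6}  B2 = {1, 2, 3}  B3 = {1, 2, 4}  B4 = {1, 3, 5}
Tree: B1–B2, B1–B3, B2–B4

The largest bag has 3 vertices, giving width 2; this decomposition certifies tw(G) ≤ 2. For the lower bound, the 3 vertices {1, 2, 3} are pairwise adjacent, and any tree decomposition puts a clique entirely inside one bag — forcing width ≥ 2. Hence tw(G) = 2 exactly.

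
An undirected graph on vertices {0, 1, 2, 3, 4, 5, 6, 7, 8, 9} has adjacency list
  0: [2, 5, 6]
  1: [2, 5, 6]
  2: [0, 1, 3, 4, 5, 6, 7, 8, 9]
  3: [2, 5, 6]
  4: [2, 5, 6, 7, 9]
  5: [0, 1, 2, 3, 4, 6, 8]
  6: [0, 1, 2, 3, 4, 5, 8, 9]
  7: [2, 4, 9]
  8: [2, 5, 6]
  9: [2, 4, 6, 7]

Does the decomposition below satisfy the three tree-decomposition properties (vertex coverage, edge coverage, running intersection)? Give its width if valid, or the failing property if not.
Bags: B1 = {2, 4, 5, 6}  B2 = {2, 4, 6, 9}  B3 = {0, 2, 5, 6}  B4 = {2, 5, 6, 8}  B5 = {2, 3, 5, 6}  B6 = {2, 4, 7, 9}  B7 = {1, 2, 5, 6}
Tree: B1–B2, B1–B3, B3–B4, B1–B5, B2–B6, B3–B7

Every vertex of G appears in some bag (union = {0, 1, 2, 3, 4, 5, 6, 7, 8, 9}); every edge is covered by a bag; and for each vertex v the set of bags containing v is connected in the bag tree. The decomposition is therefore valid. The largest bag has 4 vertices, so the width is 3.

Yes; width 3.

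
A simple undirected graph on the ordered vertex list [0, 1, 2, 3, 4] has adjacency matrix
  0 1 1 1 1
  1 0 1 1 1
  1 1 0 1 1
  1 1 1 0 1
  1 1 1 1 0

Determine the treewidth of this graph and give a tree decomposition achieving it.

Treewidth 4.
One optimal decomposition is:
Bags: B1 = {0, 1, 2, 3, 4}
Tree: (single bag)

With just one bag of size 5, the width is 5 − 1 = 4, so tw(G) ≤ 4. For the lower bound, the 5 vertices {0, 1, 2, 3, 4} are pairwise adjacent, and any tree decomposition puts a clique entirely inside one bag — forcing width ≥ 4. Therefore the treewidth is 4.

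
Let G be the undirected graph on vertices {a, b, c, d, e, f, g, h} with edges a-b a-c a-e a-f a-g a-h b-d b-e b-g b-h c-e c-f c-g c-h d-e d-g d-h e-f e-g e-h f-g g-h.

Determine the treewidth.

4

A width-4 tree decomposition is:
Bags: B1 = {a, c, e, g, h}  B2 = {a, c, e, f, g}  B3 = {a, b, e, g, h}  B4 = {b, d, e, g, h}
Tree: B1–B2, B1–B3, B3–B4
The largest bag has 5 vertices, giving width 4; this decomposition certifies tw(G) ≤ 4. For the lower bound, the 5 vertices {b, d, e, g, h} are pairwise adjacent, and any tree decomposition puts a clique entirely inside one bag — forcing width ≥ 4. Hence tw(G) = 4 exactly.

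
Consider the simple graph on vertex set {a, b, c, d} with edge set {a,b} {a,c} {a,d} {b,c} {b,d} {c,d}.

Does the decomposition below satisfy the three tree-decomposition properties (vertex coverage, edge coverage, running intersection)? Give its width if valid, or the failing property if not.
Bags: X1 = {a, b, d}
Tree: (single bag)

A tree decomposition must satisfy three properties: every vertex lies in some bag; for every edge, both endpoints lie together in some bag; and for every vertex, the bags containing it form a connected subtree. Here vertex c appears in no bag, so the decomposition is invalid.

No — vertex c appears in no bag.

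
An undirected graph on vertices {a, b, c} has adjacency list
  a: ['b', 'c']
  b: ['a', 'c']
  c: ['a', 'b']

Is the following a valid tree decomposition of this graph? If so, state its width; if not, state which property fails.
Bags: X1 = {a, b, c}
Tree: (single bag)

Checking the three conditions: (i) the bags cover all of {a, b, c}; (ii) for each edge, some bag contains both endpoints; (iii) the bags containing any fixed vertex form a subtree. All hold, so the decomposition is valid with width 3 − 1 = 2.

Yes; width 2.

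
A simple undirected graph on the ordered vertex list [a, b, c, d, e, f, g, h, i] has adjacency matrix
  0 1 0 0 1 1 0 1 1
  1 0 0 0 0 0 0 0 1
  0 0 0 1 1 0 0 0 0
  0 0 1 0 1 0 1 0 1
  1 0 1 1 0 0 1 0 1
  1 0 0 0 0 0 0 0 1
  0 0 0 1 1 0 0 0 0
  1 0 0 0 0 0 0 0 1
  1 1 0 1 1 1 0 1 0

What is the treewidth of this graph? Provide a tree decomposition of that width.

Treewidth 2.
Bags: B1 = {a, e, i}  B2 = {a, f, i}  B3 = {d, e, i}  B4 = {c, d, e}  B5 = {a, b, i}  B6 = {a, h, i}  B7 = {d, e, g}
Tree: B1–B2, B1–B3, B3–B4, B2–B5, B1–B6, B4–B7

The largest bag has 3 vertices, giving width 2; this decomposition certifies tw(G) ≤ 2. Conversely, {d, e, g} is a clique of size 3, and the vertices of any clique must share a bag in every tree decomposition; so some bag has ≥ 3 vertices and tw(G) ≥ 2. The upper and lower bounds meet at 2, so that is the treewidth.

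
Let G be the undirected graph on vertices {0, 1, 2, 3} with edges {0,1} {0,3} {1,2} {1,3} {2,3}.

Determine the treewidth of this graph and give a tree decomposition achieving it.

Each bag holds 3 vertices, so the decomposition has width 2, which upper-bounds the treewidth. On the other hand G contains the 3-clique {0, 1, 3}. A clique must lie in a single bag of any decomposition, so no decomposition can have width below 2. Hence tw(G) = 2 exactly.

Treewidth 2.
Bags: B1 = {0, 1, 3}  B2 = {1, 2, 3}
Tree: B1–B2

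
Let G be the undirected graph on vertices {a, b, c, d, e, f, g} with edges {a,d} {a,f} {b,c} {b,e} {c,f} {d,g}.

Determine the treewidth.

1

A width-1 tree decomposition is:
Bags: B1 = {d, g}  B2 = {a, d}  B3 = {a, f}  B4 = {c, f}  B5 = {b, c}  B6 = {b, e}
Tree: B1–B2, B2–B3, B3–B4, B4–B5, B5–B6
The largest bag has 2 vertices, giving width 1; this decomposition certifies tw(G) ≤ 1. Any graph with an edge has treewidth ≥ 1, and G has the edge g–d. Hence tw(G) = 1 exactly.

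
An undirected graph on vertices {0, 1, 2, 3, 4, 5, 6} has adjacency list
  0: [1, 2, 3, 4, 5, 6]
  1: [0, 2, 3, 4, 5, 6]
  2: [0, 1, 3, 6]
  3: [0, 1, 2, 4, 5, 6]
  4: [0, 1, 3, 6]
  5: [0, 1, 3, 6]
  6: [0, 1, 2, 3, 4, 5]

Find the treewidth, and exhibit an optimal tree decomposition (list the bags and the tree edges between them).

Treewidth 4.
One such decomposition:
Bags: B1 = {0, 1, 2, 3, 6}  B2 = {0, 1, 3, 5, 6}  B3 = {0, 1, 3, 4, 6}
Tree: B1–B2, B2–B3

Every bag has size at most 5, so the width is 5 − 1 = 4 and tw(G) ≤ 4. On the other hand G contains the 5-clique {0, 1, 2, 3, 6}. A clique must lie in a single bag of any decomposition, so no decomposition can have width below 4. The upper and lower bounds meet at 4, so that is the treewidth.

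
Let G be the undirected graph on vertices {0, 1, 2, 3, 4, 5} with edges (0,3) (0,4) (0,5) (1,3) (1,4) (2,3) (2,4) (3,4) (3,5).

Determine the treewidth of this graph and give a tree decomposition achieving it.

Treewidth 2.
One such decomposition:
Bags: B1 = {0, 3, 4}  B2 = {0, 3, 5}  B3 = {1, 3, 4}  B4 = {2, 3, 4}
Tree: B1–B2, B1–B3, B1–B4

Each bag holds 3 vertices, so the decomposition has width 2, which upper-bounds the treewidth. On the other hand G contains the 3-clique {0, 3, 4}. A clique must lie in a single bag of any decomposition, so no decomposition can have width below 2. The upper and lower bounds meet at 2, so that is the treewidth.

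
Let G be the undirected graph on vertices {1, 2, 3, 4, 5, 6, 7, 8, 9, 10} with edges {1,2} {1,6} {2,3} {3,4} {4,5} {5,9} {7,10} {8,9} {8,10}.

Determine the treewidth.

1

A width-1 tree decomposition is:
Bags: B1 = {7, 10}  B2 = {8, 10}  B3 = {8, 9}  B4 = {5, 9}  B5 = {4, 5}  B6 = {3, 4}  B7 = {2, 3}  B8 = {1, 2}  B9 = {1, 6}
Tree: B1–B2, B2–B3, B3–B4, B4–B5, B5–B6, B6–B7, B7–B8, B8–B9
The largest bag has 2 vertices, giving width 1; this decomposition certifies tw(G) ≤ 1. Since G has at least one edge (e.g. 7–10), it is not an edgeless graph, so tw(G) ≥ 1. Combining the bounds, tw(G) = 1.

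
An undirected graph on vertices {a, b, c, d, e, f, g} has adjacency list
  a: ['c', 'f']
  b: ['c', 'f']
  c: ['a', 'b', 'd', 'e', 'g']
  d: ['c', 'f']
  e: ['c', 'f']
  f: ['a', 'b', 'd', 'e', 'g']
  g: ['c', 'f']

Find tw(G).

A width-2 tree decomposition is:
Bags: B1 = {a, c, f}  B2 = {c, f, g}  B3 = {c, e, f}  B4 = {c, d, f}  B5 = {b, c, f}
Tree: B1–B2, B2–B3, B3–B4, B4–B5
The largest bag has 3 vertices, giving width 2; this decomposition certifies tw(G) ≤ 2. For the lower bound, G contains the cycle c–a–f–g–c, so G is not a forest; only forests have treewidth ≤ 1, hence tw(G) ≥ 2. Therefore the treewidth is 2.

2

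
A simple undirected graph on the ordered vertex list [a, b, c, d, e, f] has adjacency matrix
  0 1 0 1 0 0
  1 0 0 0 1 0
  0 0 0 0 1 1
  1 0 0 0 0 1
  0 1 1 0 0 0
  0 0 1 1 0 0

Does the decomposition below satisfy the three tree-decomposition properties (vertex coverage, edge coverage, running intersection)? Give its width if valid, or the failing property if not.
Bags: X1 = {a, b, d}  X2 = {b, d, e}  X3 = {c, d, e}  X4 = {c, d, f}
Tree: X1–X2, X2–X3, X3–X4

Yes; width 2.

Vertex coverage: the bags together contain {a, b, c, d, e, f}, the full vertex set. Edge coverage: each edge of G has both endpoints in at least one bag. Running intersection: for every vertex, the bags containing it form a connected subtree. All three properties hold, so this is a valid tree decomposition of width max|bag| − 1 = 2, and hence tw(G) ≤ 2.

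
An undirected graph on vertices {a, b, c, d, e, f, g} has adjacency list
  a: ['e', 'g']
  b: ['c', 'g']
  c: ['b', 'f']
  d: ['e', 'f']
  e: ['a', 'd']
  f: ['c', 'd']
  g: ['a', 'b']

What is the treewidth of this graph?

A width-2 tree decomposition is:
Bags: B1 = {a, e, g}  B2 = {b, e, g}  B3 = {b, c, e}  B4 = {c, e, f}  B5 = {d, e, f}
Tree: B1–B2, B2–B3, B3–B4, B4–B5
The largest bag has 3 vertices, giving width 2; this decomposition certifies tw(G) ≤ 2. The edges e–a–g–b–c–f–d–e form a cycle, so G is not a tree and its treewidth is at least 2. The upper and lower bounds meet at 2, so that is the treewidth.

2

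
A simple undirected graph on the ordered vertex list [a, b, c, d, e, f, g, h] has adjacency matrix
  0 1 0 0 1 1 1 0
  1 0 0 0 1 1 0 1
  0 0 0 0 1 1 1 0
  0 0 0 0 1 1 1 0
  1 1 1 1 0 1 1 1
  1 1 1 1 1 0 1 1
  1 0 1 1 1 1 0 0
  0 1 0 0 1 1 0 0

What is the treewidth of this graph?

3

A width-3 tree decomposition is:
Bags: B1 = {a, e, f, g}  B2 = {c, e, f, g}  B3 = {d, e, f, g}  B4 = {a, b, e, f}  B5 = {b, e, f, h}
Tree: B1–B2, B2–B3, B1–B4, B4–B5
Each bag holds 4 vertices, so the decomposition has width 3, which upper-bounds the treewidth. On the other hand G contains the 4-clique {d, e, f, g}. A clique must lie in a single bag of any decomposition, so no decomposition can have width below 3. Combining the bounds, tw(G) = 3.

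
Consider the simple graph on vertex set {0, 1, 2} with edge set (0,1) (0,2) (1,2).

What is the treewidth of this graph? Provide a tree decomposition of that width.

Treewidth 2.
One such decomposition:
Bags: B1 = {0, 1, 2}
Tree: (single bag)

With just one bag of size 3, the width is 3 − 1 = 2, so tw(G) ≤ 2. On the other hand G contains the 3-clique {0, 1, 2}. A clique must lie in a single bag of any decomposition, so no decomposition can have width below 2. Combining the bounds, tw(G) = 2.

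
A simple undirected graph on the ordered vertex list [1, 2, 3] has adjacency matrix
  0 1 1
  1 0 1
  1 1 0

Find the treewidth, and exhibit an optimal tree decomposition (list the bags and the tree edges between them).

With just one bag of size 3, the width is 3 − 1 = 2, so tw(G) ≤ 2. Conversely, {1, 2, 3} is a clique of size 3, and the vertices of any clique must share a bag in every tree decomposition; so some bag has ≥ 3 vertices and tw(G) ≥ 2. Combining the bounds, tw(G) = 2.

Treewidth 2.
Bags: B1 = {1, 2, 3}
Tree: (single bag)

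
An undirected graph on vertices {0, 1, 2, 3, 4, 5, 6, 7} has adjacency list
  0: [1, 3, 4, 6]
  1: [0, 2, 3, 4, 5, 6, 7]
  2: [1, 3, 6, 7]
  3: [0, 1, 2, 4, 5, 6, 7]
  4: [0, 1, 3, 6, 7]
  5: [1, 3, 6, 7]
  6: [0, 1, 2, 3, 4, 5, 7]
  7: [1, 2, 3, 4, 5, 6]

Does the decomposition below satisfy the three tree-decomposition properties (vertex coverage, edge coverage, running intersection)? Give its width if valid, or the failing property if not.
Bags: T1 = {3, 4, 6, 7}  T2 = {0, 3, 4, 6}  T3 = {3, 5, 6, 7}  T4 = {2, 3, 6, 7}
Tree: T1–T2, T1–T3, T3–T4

No — vertex 1 appears in no bag.

A tree decomposition must satisfy three properties: every vertex lies in some bag; for every edge, both endpoints lie together in some bag; and for every vertex, the bags containing it form a connected subtree. Here vertex 1 appears in no bag, so the decomposition is invalid.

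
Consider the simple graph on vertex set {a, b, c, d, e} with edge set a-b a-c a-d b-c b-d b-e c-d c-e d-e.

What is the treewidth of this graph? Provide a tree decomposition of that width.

Treewidth 3.
Bags: B1 = {a, b, c, d}  B2 = {b, c, d, e}
Tree: B1–B2

The largest bag has 4 vertices, giving width 3; this decomposition certifies tw(G) ≤ 3. For the lower bound, the 4 vertices {b, c, d, e} are pairwise adjacent, and any tree decomposition puts a clique entirely inside one bag — forcing width ≥ 3. The upper and lower bounds meet at 3, so that is the treewidth.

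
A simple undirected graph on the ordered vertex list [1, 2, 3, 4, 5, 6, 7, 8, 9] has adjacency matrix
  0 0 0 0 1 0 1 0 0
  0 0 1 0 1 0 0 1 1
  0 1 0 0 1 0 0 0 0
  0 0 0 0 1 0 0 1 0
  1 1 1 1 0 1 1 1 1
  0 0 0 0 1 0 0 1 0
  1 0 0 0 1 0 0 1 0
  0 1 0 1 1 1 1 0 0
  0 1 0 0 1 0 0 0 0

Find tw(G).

2

A width-2 tree decomposition is:
Bags: B1 = {4, 5, 8}  B2 = {2, 5, 8}  B3 = {5, 7, 8}  B4 = {2, 5, 9}  B5 = {1, 5, 7}  B6 = {2, 3, 5}  B7 = {5, 6, 8}
Tree: B1–B2, B2–B3, B2–B4, B3–B5, B2–B6, B1–B7
Each bag holds 3 vertices, so the decomposition has width 2, which upper-bounds the treewidth. For the lower bound, the 3 vertices {2, 5, 8} are pairwise adjacent, and any tree decomposition puts a clique entirely inside one bag — forcing width ≥ 2. The upper and lower bounds meet at 2, so that is the treewidth.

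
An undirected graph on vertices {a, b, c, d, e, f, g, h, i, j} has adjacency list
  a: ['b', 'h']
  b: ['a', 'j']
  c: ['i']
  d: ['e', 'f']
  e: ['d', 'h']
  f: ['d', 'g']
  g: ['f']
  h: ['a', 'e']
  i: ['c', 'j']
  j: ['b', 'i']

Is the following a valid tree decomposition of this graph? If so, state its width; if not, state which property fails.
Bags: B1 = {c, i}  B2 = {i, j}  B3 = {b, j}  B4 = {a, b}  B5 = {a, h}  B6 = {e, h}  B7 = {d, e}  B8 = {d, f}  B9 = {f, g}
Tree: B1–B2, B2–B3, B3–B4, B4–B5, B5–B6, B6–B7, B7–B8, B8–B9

Yes; width 1.

Every vertex of G appears in some bag (union = {a, b, c, d, e, f, g, h, i, j}); every edge is covered by a bag; and for each vertex v the set of bags containing v is connected in the bag tree. The decomposition is therefore valid. The largest bag has 2 vertices, so the width is 1.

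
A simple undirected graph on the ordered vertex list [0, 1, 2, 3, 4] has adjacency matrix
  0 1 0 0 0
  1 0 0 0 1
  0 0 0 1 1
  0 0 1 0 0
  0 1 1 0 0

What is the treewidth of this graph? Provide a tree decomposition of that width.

The largest bag has 2 vertices, giving width 1; this decomposition certifies tw(G) ≤ 1. Since G has at least one edge (e.g. 0–1), it is not an edgeless graph, so tw(G) ≥ 1. Combining the bounds, tw(G) = 1.

Treewidth 1.
One optimal decomposition is:
Bags: B1 = {0, 1}  B2 = {1, 4}  B3 = {2, 4}  B4 = {2, 3}
Tree: B1–B2, B2–B3, B3–B4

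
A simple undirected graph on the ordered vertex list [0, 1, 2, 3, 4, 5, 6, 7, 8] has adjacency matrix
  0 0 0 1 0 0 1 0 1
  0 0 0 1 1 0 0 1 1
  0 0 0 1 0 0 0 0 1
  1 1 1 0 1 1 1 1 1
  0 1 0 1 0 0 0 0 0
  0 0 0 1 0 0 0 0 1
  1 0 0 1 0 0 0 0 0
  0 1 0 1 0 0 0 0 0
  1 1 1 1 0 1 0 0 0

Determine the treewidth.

2

A width-2 tree decomposition is:
Bags: B1 = {0, 3, 8}  B2 = {1, 3, 8}  B3 = {0, 3, 6}  B4 = {1, 3, 4}  B5 = {2, 3, 8}  B6 = {1, 3, 7}  B7 = {3, 5, 8}
Tree: B1–B2, B1–B3, B2–B4, B1–B5, B4–B6, B5–B7
The largest bag has 3 vertices, giving width 2; this decomposition certifies tw(G) ≤ 2. On the other hand G contains the 3-clique {0, 3, 8}. A clique must lie in a single bag of any decomposition, so no decomposition can have width below 2. Combining the bounds, tw(G) = 2.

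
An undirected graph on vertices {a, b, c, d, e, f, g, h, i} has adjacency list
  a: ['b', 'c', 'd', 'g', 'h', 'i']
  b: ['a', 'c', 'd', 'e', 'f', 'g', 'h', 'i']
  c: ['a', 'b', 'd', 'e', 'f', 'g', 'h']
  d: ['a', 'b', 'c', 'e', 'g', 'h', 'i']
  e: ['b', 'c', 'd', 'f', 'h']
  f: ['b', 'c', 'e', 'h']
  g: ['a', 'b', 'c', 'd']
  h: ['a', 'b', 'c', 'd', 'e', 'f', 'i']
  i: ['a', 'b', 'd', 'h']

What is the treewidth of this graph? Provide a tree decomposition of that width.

Every bag has size at most 5, so the width is 5 − 1 = 4 and tw(G) ≤ 4. On the other hand G contains the 5-clique {a, b, c, d, g}. A clique must lie in a single bag of any decomposition, so no decomposition can have width below 4. Hence tw(G) = 4 exactly.

Treewidth 4.
Bags: B1 = {a, b, c, d, h}  B2 = {a, b, d, h, i}  B3 = {a, b, c, d, g}  B4 = {b, c, d, e, h}  B5 = {b, c, e, f, h}
Tree: B1–B2, B1–B3, B1–B4, B4–B5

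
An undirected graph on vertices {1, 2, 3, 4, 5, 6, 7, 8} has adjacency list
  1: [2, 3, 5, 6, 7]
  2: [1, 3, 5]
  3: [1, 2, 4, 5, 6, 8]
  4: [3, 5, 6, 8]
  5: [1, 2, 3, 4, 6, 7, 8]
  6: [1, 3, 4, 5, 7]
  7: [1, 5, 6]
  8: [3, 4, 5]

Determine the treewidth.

3

A width-3 tree decomposition is:
Bags: B1 = {3, 4, 5, 6}  B2 = {1, 3, 5, 6}  B3 = {1, 2, 3, 5}  B4 = {3, 4, 5, 8}  B5 = {1, 5, 6, 7}
Tree: B1–B2, B2–B3, B1–B4, B2–B5
Every bag has size at most 4, so the width is 4 − 1 = 3 and tw(G) ≤ 3. For the lower bound, the 4 vertices {3, 4, 5, 8} are pairwise adjacent, and any tree decomposition puts a clique entirely inside one bag — forcing width ≥ 3. The upper and lower bounds meet at 3, so that is the treewidth.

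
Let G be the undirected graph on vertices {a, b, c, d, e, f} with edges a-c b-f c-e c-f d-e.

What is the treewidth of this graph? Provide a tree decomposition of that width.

Every bag has size at most 2, so the width is 2 − 1 = 1 and tw(G) ≤ 1. G has an edge, so its treewidth is at least 1. Therefore the treewidth is 1.

Treewidth 1.
One such decomposition:
Bags: B1 = {c, e}  B2 = {a, c}  B3 = {d, e}  B4 = {c, f}  B5 = {b, f}
Tree: B1–B2, B1–B3, B2–B4, B4–B5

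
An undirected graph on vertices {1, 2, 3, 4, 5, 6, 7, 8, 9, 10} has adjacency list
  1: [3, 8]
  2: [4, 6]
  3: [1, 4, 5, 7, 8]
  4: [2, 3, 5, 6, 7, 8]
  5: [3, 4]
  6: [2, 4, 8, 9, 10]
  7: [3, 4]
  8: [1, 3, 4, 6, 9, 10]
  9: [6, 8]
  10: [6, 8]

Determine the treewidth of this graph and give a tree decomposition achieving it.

The largest bag has 3 vertices, giving width 2; this decomposition certifies tw(G) ≤ 2. For the lower bound, the 3 vertices {1, 3, 8} are pairwise adjacent, and any tree decomposition puts a clique entirely inside one bag — forcing width ≥ 2. Combining the bounds, tw(G) = 2.

Treewidth 2.
One such decomposition:
Bags: B1 = {3, 4, 5}  B2 = {3, 4, 8}  B3 = {4, 6, 8}  B4 = {6, 8, 10}  B5 = {2, 4, 6}  B6 = {1, 3, 8}  B7 = {3, 4, 7}  B8 = {6, 8, 9}
Tree: B1–B2, B2–B3, B3–B4, B3–B5, B2–B6, B1–B7, B3–B8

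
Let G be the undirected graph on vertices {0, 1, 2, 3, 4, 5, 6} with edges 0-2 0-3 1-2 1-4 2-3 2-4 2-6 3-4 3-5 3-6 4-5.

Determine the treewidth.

2

A width-2 tree decomposition is:
Bags: B1 = {1, 2, 4}  B2 = {2, 3, 4}  B3 = {0, 2, 3}  B4 = {2, 3, 6}  B5 = {3, 4, 5}
Tree: B1–B2, B2–B3, B2–B4, B2–B5
Each bag holds 3 vertices, so the decomposition has width 2, which upper-bounds the treewidth. Conversely, {1, 2, 4} is a clique of size 3, and the vertices of any clique must share a bag in every tree decomposition; so some bag has ≥ 3 vertices and tw(G) ≥ 2. Combining the bounds, tw(G) = 2.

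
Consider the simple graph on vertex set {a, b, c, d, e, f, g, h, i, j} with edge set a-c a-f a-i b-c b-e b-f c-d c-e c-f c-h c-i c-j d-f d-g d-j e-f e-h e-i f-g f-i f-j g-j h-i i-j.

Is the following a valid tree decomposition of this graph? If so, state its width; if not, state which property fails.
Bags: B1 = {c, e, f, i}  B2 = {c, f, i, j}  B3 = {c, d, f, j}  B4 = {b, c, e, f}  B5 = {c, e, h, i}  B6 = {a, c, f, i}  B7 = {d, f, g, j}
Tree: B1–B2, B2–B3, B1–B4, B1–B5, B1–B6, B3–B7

Yes; width 3.

Every vertex of G appears in some bag (union = {a, b, c, d, e, f, g, h, i, j}); every edge is covered by a bag; and for each vertex v the set of bags containing v is connected in the bag tree. The decomposition is therefore valid. The largest bag has 4 vertices, so the width is 3.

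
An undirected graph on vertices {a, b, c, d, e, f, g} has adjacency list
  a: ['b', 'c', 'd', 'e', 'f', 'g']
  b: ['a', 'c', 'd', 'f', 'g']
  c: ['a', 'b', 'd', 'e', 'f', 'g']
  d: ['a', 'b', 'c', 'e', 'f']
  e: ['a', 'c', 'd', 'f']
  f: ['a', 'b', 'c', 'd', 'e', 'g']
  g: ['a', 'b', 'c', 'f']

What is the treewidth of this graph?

4

A width-4 tree decomposition is:
Bags: B1 = {a, b, c, f, g}  B2 = {a, b, c, d, f}  B3 = {a, c, d, e, f}
Tree: B1–B2, B2–B3
Every bag has size at most 5, so the width is 5 − 1 = 4 and tw(G) ≤ 4. On the other hand G contains the 5-clique {a, c, d, e, f}. A clique must lie in a single bag of any decomposition, so no decomposition can have width below 4. Combining the bounds, tw(G) = 4.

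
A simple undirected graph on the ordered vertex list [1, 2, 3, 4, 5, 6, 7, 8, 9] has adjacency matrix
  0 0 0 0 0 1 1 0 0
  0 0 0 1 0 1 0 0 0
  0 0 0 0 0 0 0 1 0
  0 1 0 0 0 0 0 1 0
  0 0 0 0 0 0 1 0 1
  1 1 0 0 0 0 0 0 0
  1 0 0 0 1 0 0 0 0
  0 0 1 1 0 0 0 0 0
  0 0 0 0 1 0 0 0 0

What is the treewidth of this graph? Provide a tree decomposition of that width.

The largest bag has 2 vertices, giving width 1; this decomposition certifies tw(G) ≤ 1. Since G has at least one edge (e.g. 3–8), it is not an edgeless graph, so tw(G) ≥ 1. Combining the bounds, tw(G) = 1.

Treewidth 1.
Bags: B1 = {3, 8}  B2 = {4, 8}  B3 = {2, 4}  B4 = {2, 6}  B5 = {1, 6}  B6 = {1, 7}  B7 = {5, 7}  B8 = {5, 9}
Tree: B1–B2, B2–B3, B3–B4, B4–B5, B5–B6, B6–B7, B7–B8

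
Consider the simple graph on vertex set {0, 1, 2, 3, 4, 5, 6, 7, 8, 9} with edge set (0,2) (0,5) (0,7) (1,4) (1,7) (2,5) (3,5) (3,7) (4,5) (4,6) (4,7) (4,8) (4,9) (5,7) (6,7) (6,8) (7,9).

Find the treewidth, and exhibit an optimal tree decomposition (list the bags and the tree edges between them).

Each bag holds 3 vertices, so the decomposition has width 2, which upper-bounds the treewidth. For the lower bound, the 3 vertices {4, 6, 8} are pairwise adjacent, and any tree decomposition puts a clique entirely inside one bag — forcing width ≥ 2. The upper and lower bounds meet at 2, so that is the treewidth.

Treewidth 2.
Bags: B1 = {4, 5, 7}  B2 = {0, 5, 7}  B3 = {4, 6, 7}  B4 = {4, 7, 9}  B5 = {4, 6, 8}  B6 = {1, 4, 7}  B7 = {0, 2, 5}  B8 = {3, 5, 7}
Tree: B1–B2, B1–B3, B1–B4, B3–B5, B1–B6, B2–B7, B2–B8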